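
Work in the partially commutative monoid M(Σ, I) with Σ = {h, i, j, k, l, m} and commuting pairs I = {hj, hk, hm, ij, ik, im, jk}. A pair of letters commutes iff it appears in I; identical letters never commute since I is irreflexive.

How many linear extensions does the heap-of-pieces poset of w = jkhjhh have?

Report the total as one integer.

drop 0:j onto floor
drop 1:k onto floor
drop 2:h onto floor
drop 3:j onto {0:j}
drop 4:h onto {2:h}
drop 5:h onto {4:h}
ground layer = {0:j, 1:k, 2:h}
drop-orders for the pieces not yet dropped (sum over which currently-grounded one goes next):
  1 to go: {1} 1  {3} 1  {5} 1
  2 to go: {0,3} 1  {1,3} 2  {1,5} 2  {3,5} 2  {4,5} 1
  3 to go: {0,1,3} 3  {0,3,5} 3  {1,3,5} 6  {1,4,5} 3  {2,4,5} 1  {3,4,5} 3
  4 to go: {0,1,3,5} 12  {0,3,4,5} 6  {1,2,4,5} 4  {1,3,4,5} 12  {2,3,4,5} 4
  if 0:j drops first: 20 orders
  if 1:k drops first: 10 orders
  if 2:h drops first: 30 orders
heap linearizations: 60

60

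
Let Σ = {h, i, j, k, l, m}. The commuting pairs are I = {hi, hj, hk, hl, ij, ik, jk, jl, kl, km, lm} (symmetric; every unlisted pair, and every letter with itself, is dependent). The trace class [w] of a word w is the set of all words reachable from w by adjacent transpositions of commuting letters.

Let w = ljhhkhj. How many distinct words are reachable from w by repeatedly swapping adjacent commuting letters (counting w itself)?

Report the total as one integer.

420

drop 0:l onto floor
drop 1:j onto floor
drop 2:h onto floor
drop 3:h onto {2:h}
drop 4:k onto floor
drop 5:h onto {3:h}
drop 6:j onto {1:j}
ground layer = {0:l, 1:j, 2:h, 4:k}
drop-orders for the pieces not yet dropped (sum over which currently-grounded one goes next):
  1 to go: {0} 1  {4} 1  {5} 1  {6} 1
  2 to go: {0,4} 2  {0,5} 2  {0,6} 2  {1,6} 1  {3,5} 1  {4,5} 2  {4,6} 2  {5,6} 2
  3 to go: {0,1,6} 3  {0,3,5} 3  {0,4,5} 6  {0,4,6} 6  {0,5,6} 6  {1,4,6} 3  {1,5,6} 3  {2,3,5} 1  {3,4,5} 3  {3,5,6} 3  {4,5,6} 6
  4 to go: {0,1,4,6} 12  {0,1,5,6} 12  {0,2,3,5} 4  {0,3,4,5} 12  {0,3,5,6} 12  {0,4,5,6} 24  {1,3,5,6} 6  {1,4,5,6} 12  {2,3,4,5} 4  {2,3,5,6} 4  {3,4,5,6} 12
  5 to go: {0,1,3,5,6} 30  {0,1,4,5,6} 60  {0,2,3,4,5} 20  {0,2,3,5,6} 20  {0,3,4,5,6} 60  {1,2,3,5,6} 10  {1,3,4,5,6} 30  {2,3,4,5,6} 20
  if 0:l drops first: 60 orders
  if 1:j drops first: 120 orders
  if 2:h drops first: 180 orders
  if 4:k drops first: 60 orders
heap linearizations: 420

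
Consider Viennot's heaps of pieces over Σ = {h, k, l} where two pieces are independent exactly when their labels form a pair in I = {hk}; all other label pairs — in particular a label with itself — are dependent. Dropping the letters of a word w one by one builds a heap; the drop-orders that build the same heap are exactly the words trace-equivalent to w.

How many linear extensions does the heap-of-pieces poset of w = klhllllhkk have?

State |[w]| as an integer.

3

0(k) covers ∅
1(l) covers 0:k
2(h) covers 1:l
3(l) covers 2:h
4(l) covers 3:l
5(l) covers 4:l
6(l) covers 5:l
7(h) covers 6:l
8(k) covers 6:l
9(k) covers 8:k
floor of heap: 0:k
completions by unplaced set U, small U first (add the entries for U minus each lowest piece of U):
  |U|=1: {7}:1  {9}:1
  |U|=2: {7,9}:2  {8,9}:1
  |U|=3: {7,8,9}:3
  |U|=4: {6,7,8,9}:3
  |U|=5: {5,6,7,8,9}:3
  |U|=6: {4,5,6,7,8,9}:3
  |U|=7: {3,4,5,6,7,8,9}:3
  |U|=8: {2,3,4,5,6,7,8,9}:3
  start at 0(k): 3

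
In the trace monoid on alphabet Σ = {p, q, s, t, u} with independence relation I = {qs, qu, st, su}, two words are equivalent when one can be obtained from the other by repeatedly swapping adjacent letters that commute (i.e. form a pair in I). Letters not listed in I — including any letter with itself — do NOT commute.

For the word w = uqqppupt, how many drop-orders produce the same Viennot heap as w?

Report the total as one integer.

piece 0:u — minimal
piece 1:q — minimal
piece 2:q rests on {1:q}
piece 3:p rests on {0:u, 2:q}
piece 4:p rests on {3:p}
piece 5:u rests on {4:p}
piece 6:p rests on {5:u}
piece 7:t rests on {6:p}
minimal pieces: {0:u, 1:q}
ways to finish when only these pieces remain (= sum over removing one remaining piece with nothing left below it):
  1 left: {7}→1
  2 left: {6,7}→1
  3 left: {5,6,7}→1
  4 left: {4,5,6,7}→1
  5 left: {3,4,5,6,7}→1
  6 left: {0,3,4,5,6,7}→1  {2,3,4,5,6,7}→1
  placing 0:u first → 1 extensions
  placing 1:q first → 2 extensions
total linear extensions = 3

3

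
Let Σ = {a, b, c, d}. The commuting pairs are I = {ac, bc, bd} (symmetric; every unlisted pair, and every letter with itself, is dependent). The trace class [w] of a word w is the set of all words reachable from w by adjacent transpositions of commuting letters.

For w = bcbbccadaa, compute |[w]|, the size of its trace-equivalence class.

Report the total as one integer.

piece 0:b — minimal
piece 1:c — minimal
piece 2:b rests on {0:b}
piece 3:b rests on {2:b}
piece 4:c rests on {1:c}
piece 5:c rests on {4:c}
piece 6:a rests on {3:b}
piece 7:d rests on {5:c, 6:a}
piece 8:a rests on {7:d}
piece 9:a rests on {8:a}
minimal pieces: {0:b, 1:c}
ways to finish when only these pieces remain (= sum over removing one remaining piece with nothing left below it):
  1 left: {9}→1
  2 left: {8,9}→1
  3 left: {7,8,9}→1
  4 left: {5,7,8,9}→1  {6,7,8,9}→1
  5 left: {3,6,7,8,9}→1  {4,5,7,8,9}→1  {5,6,7,8,9}→2
  6 left: {1,4,5,7,8,9}→1  {2,3,6,7,8,9}→1  {3,5,6,7,8,9}→3  {4,5,6,7,8,9}→3
  7 left: {0,2,3,6,7,8,9}→1  {1,4,5,6,7,8,9}→4  {2,3,5,6,7,8,9}→4  {3,4,5,6,7,8,9}→6
  8 left: {0,2,3,5,6,7,8,9}→5  {1,3,4,5,6,7,8,9}→10  {2,3,4,5,6,7,8,9}→10
  placing 0:b first → 20 extensions
  placing 1:c first → 15 extensions
total linear extensions = 35

35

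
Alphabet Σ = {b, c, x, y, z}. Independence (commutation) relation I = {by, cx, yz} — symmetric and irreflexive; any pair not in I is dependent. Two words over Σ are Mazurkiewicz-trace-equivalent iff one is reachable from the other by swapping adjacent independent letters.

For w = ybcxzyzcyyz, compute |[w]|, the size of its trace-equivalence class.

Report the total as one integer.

36

drop 0:y onto floor
drop 1:b onto floor
drop 2:c onto {0:y, 1:b}
drop 3:x onto {0:y, 1:b}
drop 4:z onto {2:c, 3:x}
drop 5:y onto {2:c, 3:x}
drop 6:z onto {4:z}
drop 7:c onto {5:y, 6:z}
drop 8:y onto {7:c}
drop 9:y onto {8:y}
drop 10:z onto {7:c}
ground layer = {0:y, 1:b}
drop-orders for the pieces not yet dropped (sum over which currently-grounded one goes next):
  1 to go: {9} 1  {10} 1
  2 to go: {8,9} 1  {9,10} 2
  3 to go: {8,9,10} 3
  4 to go: {7,8,9,10} 3
  5 to go: {5,7,8,9,10} 3  {6,7,8,9,10} 3
  6 to go: {4,6,7,8,9,10} 3  {5,6,7,8,9,10} 6
  7 to go: {4,5,6,7,8,9,10} 9
  8 to go: {2,4,5,6,7,8,9,10} 9  {3,4,5,6,7,8,9,10} 9
  9 to go: {2,3,4,5,6,7,8,9,10} 18
  if 0:y drops first: 18 orders
  if 1:b drops first: 18 orders
heap linearizations: 36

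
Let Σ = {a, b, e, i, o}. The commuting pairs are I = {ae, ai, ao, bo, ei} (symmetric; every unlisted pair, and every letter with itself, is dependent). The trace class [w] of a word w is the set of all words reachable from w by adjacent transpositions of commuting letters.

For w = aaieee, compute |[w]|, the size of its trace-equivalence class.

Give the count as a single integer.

60

drop 0:a onto floor
drop 1:a onto {0:a}
drop 2:i onto floor
drop 3:e onto floor
drop 4:e onto {3:e}
drop 5:e onto {4:e}
ground layer = {0:a, 2:i, 3:e}
drop-orders for the pieces not yet dropped (sum over which currently-grounded one goes next):
  1 to go: {1} 1  {2} 1  {5} 1
  2 to go: {0,1} 1  {1,2} 2  {1,5} 2  {2,5} 2  {4,5} 1
  3 to go: {0,1,2} 3  {0,1,5} 3  {1,2,5} 6  {1,4,5} 3  {2,4,5} 3  {3,4,5} 1
  4 to go: {0,1,2,5} 12  {0,1,4,5} 6  {1,2,4,5} 12  {1,3,4,5} 4  {2,3,4,5} 4
  if 0:a drops first: 20 orders
  if 2:i drops first: 10 orders
  if 3:e drops first: 30 orders
heap linearizations: 60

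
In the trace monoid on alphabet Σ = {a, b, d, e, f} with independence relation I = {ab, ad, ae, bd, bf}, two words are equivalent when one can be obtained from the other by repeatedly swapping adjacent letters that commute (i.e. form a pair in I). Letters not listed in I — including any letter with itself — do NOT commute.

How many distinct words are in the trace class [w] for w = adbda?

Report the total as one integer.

piece 0:a — minimal
piece 1:d — minimal
piece 2:b — minimal
piece 3:d rests on {1:d}
piece 4:a rests on {0:a}
minimal pieces: {0:a, 1:d, 2:b}
ways to finish when only these pieces remain (= sum over removing one remaining piece with nothing left below it):
  1 left: {2}→1  {3}→1  {4}→1
  2 left: {0,4}→1  {1,3}→1  {2,3}→2  {2,4}→2  {3,4}→2
  3 left: {0,2,4}→3  {0,3,4}→3  {1,2,3}→3  {1,3,4}→3  {2,3,4}→6
  placing 0:a first → 12 extensions
  placing 1:d first → 12 extensions
  placing 2:b first → 6 extensions
total linear extensions = 30

30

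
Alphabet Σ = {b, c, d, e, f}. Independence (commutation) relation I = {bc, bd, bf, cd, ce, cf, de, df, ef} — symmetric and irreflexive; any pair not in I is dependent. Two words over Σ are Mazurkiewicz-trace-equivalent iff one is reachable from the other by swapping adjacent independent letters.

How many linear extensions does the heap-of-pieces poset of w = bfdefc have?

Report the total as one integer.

drop 0:b onto floor
drop 1:f onto floor
drop 2:d onto floor
drop 3:e onto {0:b}
drop 4:f onto {1:f}
drop 5:c onto floor
ground layer = {0:b, 1:f, 2:d, 5:c}
drop-orders for the pieces not yet dropped (sum over which currently-grounded one goes next):
  1 to go: {2} 1  {3} 1  {4} 1  {5} 1
  2 to go: {0,3} 1  {1,4} 1  {2,3} 2  {2,4} 2  {2,5} 2  {3,4} 2  {3,5} 2  {4,5} 2
  3 to go: {0,2,3} 3  {0,3,4} 3  {0,3,5} 3  {1,2,4} 3  {1,3,4} 3  {1,4,5} 3  {2,3,4} 6  {2,3,5} 6  {2,4,5} 6  {3,4,5} 6
  4 to go: {0,1,3,4} 6  {0,2,3,4} 12  {0,2,3,5} 12  {0,3,4,5} 12  {1,2,3,4} 12  {1,2,4,5} 12  {1,3,4,5} 12  {2,3,4,5} 24
  if 0:b drops first: 60 orders
  if 1:f drops first: 60 orders
  if 2:d drops first: 30 orders
  if 5:c drops first: 30 orders
heap linearizations: 180

180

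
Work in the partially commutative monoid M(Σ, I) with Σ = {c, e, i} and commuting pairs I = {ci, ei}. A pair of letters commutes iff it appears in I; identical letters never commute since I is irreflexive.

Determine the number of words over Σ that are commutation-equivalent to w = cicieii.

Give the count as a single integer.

drop 0:c onto floor
drop 1:i onto floor
drop 2:c onto {0:c}
drop 3:i onto {1:i}
drop 4:e onto {2:c}
drop 5:i onto {3:i}
drop 6:i onto {5:i}
ground layer = {0:c, 1:i}
drop-orders for the pieces not yet dropped (sum over which currently-grounded one goes next):
  1 to go: {4} 1  {6} 1
  2 to go: {2,4} 1  {4,6} 2  {5,6} 1
  3 to go: {0,2,4} 1  {2,4,6} 3  {3,5,6} 1  {4,5,6} 3
  4 to go: {0,2,4,6} 4  {1,3,5,6} 1  {2,4,5,6} 6  {3,4,5,6} 4
  5 to go: {0,2,4,5,6} 10  {1,3,4,5,6} 5  {2,3,4,5,6} 10
  if 0:c drops first: 15 orders
  if 1:i drops first: 20 orders
heap linearizations: 35

35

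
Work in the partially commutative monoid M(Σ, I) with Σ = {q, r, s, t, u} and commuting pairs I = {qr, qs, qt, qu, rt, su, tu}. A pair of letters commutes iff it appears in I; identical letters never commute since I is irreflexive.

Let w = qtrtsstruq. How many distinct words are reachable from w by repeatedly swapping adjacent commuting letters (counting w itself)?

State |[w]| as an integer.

#0=q has no predecessor
#1=t has no predecessor
#2=r has no predecessor
#3=t depends on [1:t]
#4=s depends on [2:r, 3:t]
#5=s depends on [4:s]
#6=t depends on [5:s]
#7=r depends on [5:s]
#8=u depends on [7:r]
#9=q depends on [0:q]
sources: [0:q, 1:t, 2:r]
N(rest) = Σ N(rest − s) over sources s of rest; N(one piece) = 1:
  size 1 → [6]=1  [8]=1  [9]=1
  size 2 → [0,9]=1  [6,8]=2  [6,9]=2  [7,8]=1  [8,9]=2
  size 3 → [0,6,9]=3  [0,8,9]=3  [6,7,8]=3  [6,8,9]=6  [7,8,9]=3
  size 4 → [0,6,8,9]=12  [0,7,8,9]=6  [5,6,7,8]=3  [6,7,8,9]=12
  size 5 → [0,6,7,8,9]=30  [4,5,6,7,8]=3  [5,6,7,8,9]=15
  size 6 → [0,5,6,7,8,9]=45  [2,4,5,6,7,8]=3  [3,4,5,6,7,8]=3  [4,5,6,7,8,9]=18
  size 7 → [0,4,5,6,7,8,9]=63  [1,3,4,5,6,7,8]=3  [2,3,4,5,6,7,8]=6  [2,4,5,6,7,8,9]=21  [3,4,5,6,7,8,9]=21
  size 8 → [0,2,4,5,6,7,8,9]=84  [0,3,4,5,6,7,8,9]=84  [1,2,3,4,5,6,7,8]=9  [1,3,4,5,6,7,8,9]=24  [2,3,4,5,6,7,8,9]=48
  first=0(q) contributes 81
  first=1(t) contributes 216
  first=2(r) contributes 108
|[w]| = 405

405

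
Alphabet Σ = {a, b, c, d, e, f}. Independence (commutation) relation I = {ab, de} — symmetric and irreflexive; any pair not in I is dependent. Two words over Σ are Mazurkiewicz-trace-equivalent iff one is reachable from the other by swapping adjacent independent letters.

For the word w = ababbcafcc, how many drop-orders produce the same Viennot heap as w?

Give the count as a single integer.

0(a) covers ∅
1(b) covers ∅
2(a) covers 0:a
3(b) covers 1:b
4(b) covers 3:b
5(c) covers 2:a, 4:b
6(a) covers 5:c
7(f) covers 6:a
8(c) covers 7:f
9(c) covers 8:c
floor of heap: 0:a, 1:b
completions by unplaced set U, small U first (add the entries for U minus each lowest piece of U):
  |U|=1: {9}:1
  |U|=2: {8,9}:1
  |U|=3: {7,8,9}:1
  |U|=4: {6,7,8,9}:1
  |U|=5: {5,6,7,8,9}:1
  |U|=6: {2,5,6,7,8,9}:1  {4,5,6,7,8,9}:1
  |U|=7: {0,2,5,6,7,8,9}:1  {2,4,5,6,7,8,9}:2  {3,4,5,6,7,8,9}:1
  |U|=8: {0,2,4,5,6,7,8,9}:3  {1,3,4,5,6,7,8,9}:1  {2,3,4,5,6,7,8,9}:3
  start at 0(a): 4
  start at 1(b): 6
sum over floor = 10

10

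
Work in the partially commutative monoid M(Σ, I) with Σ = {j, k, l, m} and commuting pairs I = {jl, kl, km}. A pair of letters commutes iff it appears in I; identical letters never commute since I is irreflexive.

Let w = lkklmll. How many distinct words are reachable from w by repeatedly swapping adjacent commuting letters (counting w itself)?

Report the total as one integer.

piece 0:l — minimal
piece 1:k — minimal
piece 2:k rests on {1:k}
piece 3:l rests on {0:l}
piece 4:m rests on {3:l}
piece 5:l rests on {4:m}
piece 6:l rests on {5:l}
minimal pieces: {0:l, 1:k}
ways to finish when only these pieces remain (= sum over removing one remaining piece with nothing left below it):
  1 left: {2}→1  {6}→1
  2 left: {1,2}→1  {2,6}→2  {5,6}→1
  3 left: {1,2,6}→3  {2,5,6}→3  {4,5,6}→1
  4 left: {1,2,5,6}→6  {2,4,5,6}→4  {3,4,5,6}→1
  5 left: {0,3,4,5,6}→1  {1,2,4,5,6}→10  {2,3,4,5,6}→5
  placing 0:l first → 15 extensions
  placing 1:k first → 6 extensions
total linear extensions = 21

21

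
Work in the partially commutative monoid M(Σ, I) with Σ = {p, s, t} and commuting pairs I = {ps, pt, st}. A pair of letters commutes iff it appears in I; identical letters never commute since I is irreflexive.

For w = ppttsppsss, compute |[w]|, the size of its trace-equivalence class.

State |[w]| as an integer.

3150

0(p) covers ∅
1(p) covers 0:p
2(t) covers ∅
3(t) covers 2:t
4(s) covers ∅
5(p) covers 1:p
6(p) covers 5:p
7(s) covers 4:s
8(s) covers 7:s
9(s) covers 8:s
floor of heap: 0:p, 2:t, 4:s
completions by unplaced set U, small U first (add the entries for U minus each lowest piece of U):
  |U|=1: {3}:1  {6}:1  {9}:1
  |U|=2: {2,3}:1  {3,6}:2  {3,9}:2  {5,6}:1  {6,9}:2  {8,9}:1
  |U|=3: {1,5,6}:1  {2,3,6}:3  {2,3,9}:3  {3,5,6}:3  {3,6,9}:6  {3,8,9}:3  {5,6,9}:3  {6,8,9}:3  {7,8,9}:1
  |U|=4: {0,1,5,6}:1  {1,3,5,6}:4  {1,5,6,9}:4  {2,3,5,6}:6  {2,3,6,9}:12  {2,3,8,9}:6  {3,5,6,9}:12  {3,6,8,9}:12  {3,7,8,9}:4  {4,7,8,9}:1  {5,6,8,9}:6  {6,7,8,9}:4
  |U|=5: {0,1,3,5,6}:5  {0,1,5,6,9}:5  {1,2,3,5,6}:10  {1,3,5,6,9}:20  {1,5,6,8,9}:10  {2,3,5,6,9}:30  {2,3,6,8,9}:30  {2,3,7,8,9}:10  {3,4,7,8,9}:5  {3,5,6,8,9}:30  {3,6,7,8,9}:20  {4,6,7,8,9}:5  {5,6,7,8,9}:10
  |U|=6: {0,1,2,3,5,6}:15  {0,1,3,5,6,9}:30  {0,1,5,6,8,9}:15  {1,2,3,5,6,9}:60  {1,3,5,6,8,9}:60  {1,5,6,7,8,9}:20  {2,3,4,7,8,9}:15  {2,3,5,6,8,9}:90  {2,3,6,7,8,9}:60  {3,4,6,7,8,9}:30  {3,5,6,7,8,9}:60  {4,5,6,7,8,9}:15
  |U|=7: {0,1,2,3,5,6,9}:105  {0,1,3,5,6,8,9}:105  {0,1,5,6,7,8,9}:35  {1,2,3,5,6,8,9}:210  {1,3,5,6,7,8,9}:140  {1,4,5,6,7,8,9}:35  {2,3,4,6,7,8,9}:105  {2,3,5,6,7,8,9}:210  {3,4,5,6,7,8,9}:105
  |U|=8: {0,1,2,3,5,6,8,9}:420  {0,1,3,5,6,7,8,9}:280  {0,1,4,5,6,7,8,9}:70  {1,2,3,5,6,7,8,9}:560  {1,3,4,5,6,7,8,9}:280  {2,3,4,5,6,7,8,9}:420
  start at 0(p): 1260
  start at 2(t): 630
  start at 4(s): 1260
sum over floor = 3150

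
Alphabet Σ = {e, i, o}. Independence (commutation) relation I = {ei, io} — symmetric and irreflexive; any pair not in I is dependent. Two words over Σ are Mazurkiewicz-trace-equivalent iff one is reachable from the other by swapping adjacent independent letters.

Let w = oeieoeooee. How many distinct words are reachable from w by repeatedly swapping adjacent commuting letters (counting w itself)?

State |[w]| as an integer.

10

piece 0:o — minimal
piece 1:e rests on {0:o}
piece 2:i — minimal
piece 3:e rests on {1:e}
piece 4:o rests on {3:e}
piece 5:e rests on {4:o}
piece 6:o rests on {5:e}
piece 7:o rests on {6:o}
piece 8:e rests on {7:o}
piece 9:e rests on {8:e}
minimal pieces: {0:o, 2:i}
ways to finish when only these pieces remain (= sum over removing one remaining piece with nothing left below it):
  1 left: {2}→1  {9}→1
  2 left: {2,9}→2  {8,9}→1
  3 left: {2,8,9}→3  {7,8,9}→1
  4 left: {2,7,8,9}→4  {6,7,8,9}→1
  5 left: {2,6,7,8,9}→5  {5,6,7,8,9}→1
  6 left: {2,5,6,7,8,9}→6  {4,5,6,7,8,9}→1
  7 left: {2,4,5,6,7,8,9}→7  {3,4,5,6,7,8,9}→1
  8 left: {1,3,4,5,6,7,8,9}→1  {2,3,4,5,6,7,8,9}→8
  placing 0:o first → 9 extensions
  placing 2:i first → 1 extensions
total linear extensions = 10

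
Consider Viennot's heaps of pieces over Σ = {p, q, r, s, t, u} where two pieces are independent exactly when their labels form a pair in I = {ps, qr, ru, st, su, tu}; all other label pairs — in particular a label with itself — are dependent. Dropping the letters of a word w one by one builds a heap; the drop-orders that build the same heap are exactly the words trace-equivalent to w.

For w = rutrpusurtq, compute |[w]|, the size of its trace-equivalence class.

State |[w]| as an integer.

70

0(r) covers ∅
1(u) covers ∅
2(t) covers 0:r
3(r) covers 2:t
4(p) covers 1:u, 3:r
5(u) covers 4:p
6(s) covers 3:r
7(u) covers 5:u
8(r) covers 4:p, 6:s
9(t) covers 8:r
10(q) covers 7:u, 9:t
floor of heap: 0:r, 1:u
completions by unplaced set U, small U first (add the entries for U minus each lowest piece of U):
  |U|=1: {10}:1
  |U|=2: {7,10}:1  {9,10}:1
  |U|=3: {5,7,10}:1  {7,9,10}:2  {8,9,10}:1
  |U|=4: {5,7,9,10}:3  {6,8,9,10}:1  {7,8,9,10}:3
  |U|=5: {5,7,8,9,10}:6  {6,7,8,9,10}:4
  |U|=6: {4,5,7,8,9,10}:6  {5,6,7,8,9,10}:10
  |U|=7: {1,4,5,7,8,9,10}:6  {4,5,6,7,8,9,10}:16
  |U|=8: {1,4,5,6,7,8,9,10}:22  {3,4,5,6,7,8,9,10}:16
  |U|=9: {1,3,4,5,6,7,8,9,10}:38  {2,3,4,5,6,7,8,9,10}:16
  start at 0(r): 54
  start at 1(u): 16
sum over floor = 70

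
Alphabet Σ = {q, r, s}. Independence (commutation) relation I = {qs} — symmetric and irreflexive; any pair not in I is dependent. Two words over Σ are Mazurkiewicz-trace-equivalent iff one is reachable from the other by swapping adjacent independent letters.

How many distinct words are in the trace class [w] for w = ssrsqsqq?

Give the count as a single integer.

10

#0=s has no predecessor
#1=s depends on [0:s]
#2=r depends on [1:s]
#3=s depends on [2:r]
#4=q depends on [2:r]
#5=s depends on [3:s]
#6=q depends on [4:q]
#7=q depends on [6:q]
sources: [0:s]
N(rest) = Σ N(rest − s) over sources s of rest; N(one piece) = 1:
  size 1 → [5]=1  [7]=1
  size 2 → [3,5]=1  [5,7]=2  [6,7]=1
  size 3 → [3,5,7]=3  [4,6,7]=1  [5,6,7]=3
  size 4 → [3,5,6,7]=6  [4,5,6,7]=4
  size 5 → [3,4,5,6,7]=10
  size 6 → [2,3,4,5,6,7]=10
  first=0(s) contributes 10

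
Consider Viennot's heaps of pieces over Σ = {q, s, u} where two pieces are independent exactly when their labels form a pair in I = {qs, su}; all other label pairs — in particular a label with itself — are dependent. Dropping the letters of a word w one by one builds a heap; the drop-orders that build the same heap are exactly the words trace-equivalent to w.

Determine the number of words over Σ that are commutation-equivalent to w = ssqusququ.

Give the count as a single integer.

drop 0:s onto floor
drop 1:s onto {0:s}
drop 2:q onto floor
drop 3:u onto {2:q}
drop 4:s onto {1:s}
drop 5:q onto {3:u}
drop 6:u onto {5:q}
drop 7:q onto {6:u}
drop 8:u onto {7:q}
ground layer = {0:s, 2:q}
drop-orders for the pieces not yet dropped (sum over which currently-grounded one goes next):
  1 to go: {4} 1  {8} 1
  2 to go: {1,4} 1  {4,8} 2  {7,8} 1
  3 to go: {0,1,4} 1  {1,4,8} 3  {4,7,8} 3  {6,7,8} 1
  4 to go: {0,1,4,8} 4  {1,4,7,8} 6  {4,6,7,8} 4  {5,6,7,8} 1
  5 to go: {0,1,4,7,8} 10  {1,4,6,7,8} 10  {3,5,6,7,8} 1  {4,5,6,7,8} 5
  6 to go: {0,1,4,6,7,8} 20  {1,4,5,6,7,8} 15  {2,3,5,6,7,8} 1  {3,4,5,6,7,8} 6
  7 to go: {0,1,4,5,6,7,8} 35  {1,3,4,5,6,7,8} 21  {2,3,4,5,6,7,8} 7
  if 0:s drops first: 28 orders
  if 2:q drops first: 56 orders
heap linearizations: 84

84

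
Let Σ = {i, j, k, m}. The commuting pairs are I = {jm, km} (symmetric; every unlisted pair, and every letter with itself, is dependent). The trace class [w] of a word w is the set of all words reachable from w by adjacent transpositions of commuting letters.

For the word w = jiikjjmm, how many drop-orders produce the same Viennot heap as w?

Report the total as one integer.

10

piece 0:j — minimal
piece 1:i rests on {0:j}
piece 2:i rests on {1:i}
piece 3:k rests on {2:i}
piece 4:j rests on {3:k}
piece 5:j rests on {4:j}
piece 6:m rests on {2:i}
piece 7:m rests on {6:m}
minimal pieces: {0:j}
ways to finish when only these pieces remain (= sum over removing one remaining piece with nothing left below it):
  1 left: {5}→1  {7}→1
  2 left: {4,5}→1  {5,7}→2  {6,7}→1
  3 left: {3,4,5}→1  {4,5,7}→3  {5,6,7}→3
  4 left: {3,4,5,7}→4  {4,5,6,7}→6
  5 left: {3,4,5,6,7}→10
  6 left: {2,3,4,5,6,7}→10
  placing 0:j first → 10 extensions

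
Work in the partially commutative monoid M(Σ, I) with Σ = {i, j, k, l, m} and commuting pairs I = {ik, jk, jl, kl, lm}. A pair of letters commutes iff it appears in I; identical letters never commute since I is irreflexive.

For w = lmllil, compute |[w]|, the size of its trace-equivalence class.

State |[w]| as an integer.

drop 0:l onto floor
drop 1:m onto floor
drop 2:l onto {0:l}
drop 3:l onto {2:l}
drop 4:i onto {1:m, 3:l}
drop 5:l onto {4:i}
ground layer = {0:l, 1:m}
drop-orders for the pieces not yet dropped (sum over which currently-grounded one goes next):
  1 to go: {5} 1
  2 to go: {4,5} 1
  3 to go: {1,4,5} 1  {3,4,5} 1
  4 to go: {1,3,4,5} 2  {2,3,4,5} 1
  if 0:l drops first: 3 orders
  if 1:m drops first: 1 orders
heap linearizations: 4

4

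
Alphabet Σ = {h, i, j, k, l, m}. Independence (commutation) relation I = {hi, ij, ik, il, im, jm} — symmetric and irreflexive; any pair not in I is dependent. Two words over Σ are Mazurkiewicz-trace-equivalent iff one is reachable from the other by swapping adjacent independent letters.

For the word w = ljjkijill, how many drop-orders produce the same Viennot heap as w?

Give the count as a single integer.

36

#0=l has no predecessor
#1=j depends on [0:l]
#2=j depends on [1:j]
#3=k depends on [2:j]
#4=i has no predecessor
#5=j depends on [3:k]
#6=i depends on [4:i]
#7=l depends on [5:j]
#8=l depends on [7:l]
sources: [0:l, 4:i]
N(rest) = Σ N(rest − s) over sources s of rest; N(one piece) = 1:
  size 1 → [6]=1  [8]=1
  size 2 → [4,6]=1  [6,8]=2  [7,8]=1
  size 3 → [4,6,8]=3  [5,7,8]=1  [6,7,8]=3
  size 4 → [3,5,7,8]=1  [4,6,7,8]=6  [5,6,7,8]=4
  size 5 → [2,3,5,7,8]=1  [3,5,6,7,8]=5  [4,5,6,7,8]=10
  size 6 → [1,2,3,5,7,8]=1  [2,3,5,6,7,8]=6  [3,4,5,6,7,8]=15
  size 7 → [0,1,2,3,5,7,8]=1  [1,2,3,5,6,7,8]=7  [2,3,4,5,6,7,8]=21
  first=0(l) contributes 28
  first=4(i) contributes 8
|[w]| = 36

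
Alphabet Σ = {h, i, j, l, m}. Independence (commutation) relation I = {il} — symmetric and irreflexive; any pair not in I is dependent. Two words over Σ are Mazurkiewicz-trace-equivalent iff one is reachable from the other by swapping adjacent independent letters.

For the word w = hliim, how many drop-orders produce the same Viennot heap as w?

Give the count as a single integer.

drop 0:h onto floor
drop 1:l onto {0:h}
drop 2:i onto {0:h}
drop 3:i onto {2:i}
drop 4:m onto {1:l, 3:i}
ground layer = {0:h}
drop-orders for the pieces not yet dropped (sum over which currently-grounded one goes next):
  1 to go: {4} 1
  2 to go: {1,4} 1  {3,4} 1
  3 to go: {1,3,4} 2  {2,3,4} 1
  if 0:h drops first: 3 orders

3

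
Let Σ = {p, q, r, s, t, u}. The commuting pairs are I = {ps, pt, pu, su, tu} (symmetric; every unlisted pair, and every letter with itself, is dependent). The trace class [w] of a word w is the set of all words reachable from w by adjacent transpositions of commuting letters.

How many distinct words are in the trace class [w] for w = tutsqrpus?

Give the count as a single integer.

0(t) covers ∅
1(u) covers ∅
2(t) covers 0:t
3(s) covers 2:t
4(q) covers 1:u, 3:s
5(r) covers 4:q
6(p) covers 5:r
7(u) covers 5:r
8(s) covers 5:r
floor of heap: 0:t, 1:u
completions by unplaced set U, small U first (add the entries for U minus each lowest piece of U):
  |U|=1: {6}:1  {7}:1  {8}:1
  |U|=2: {6,7}:2  {6,8}:2  {7,8}:2
  |U|=3: {6,7,8}:6
  |U|=4: {5,6,7,8}:6
  |U|=5: {4,5,6,7,8}:6
  |U|=6: {1,4,5,6,7,8}:6  {3,4,5,6,7,8}:6
  |U|=7: {1,3,4,5,6,7,8}:12  {2,3,4,5,6,7,8}:6
  start at 0(t): 18
  start at 1(u): 6
sum over floor = 24

24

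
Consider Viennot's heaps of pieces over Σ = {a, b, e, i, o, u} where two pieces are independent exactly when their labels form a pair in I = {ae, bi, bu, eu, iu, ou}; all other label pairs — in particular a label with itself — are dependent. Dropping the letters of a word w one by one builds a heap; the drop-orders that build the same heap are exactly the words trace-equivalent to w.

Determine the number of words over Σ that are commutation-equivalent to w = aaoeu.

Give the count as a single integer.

#0=a has no predecessor
#1=a depends on [0:a]
#2=o depends on [1:a]
#3=e depends on [2:o]
#4=u depends on [1:a]
sources: [0:a]
N(rest) = Σ N(rest − s) over sources s of rest; N(one piece) = 1:
  size 1 → [3]=1  [4]=1
  size 2 → [2,3]=1  [3,4]=2
  size 3 → [2,3,4]=3
  first=0(a) contributes 3

3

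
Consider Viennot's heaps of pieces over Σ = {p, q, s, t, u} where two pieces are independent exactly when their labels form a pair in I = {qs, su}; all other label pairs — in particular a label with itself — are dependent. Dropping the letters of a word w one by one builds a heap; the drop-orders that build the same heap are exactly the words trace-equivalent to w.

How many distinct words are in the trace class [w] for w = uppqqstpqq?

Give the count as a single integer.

#0=u has no predecessor
#1=p depends on [0:u]
#2=p depends on [1:p]
#3=q depends on [2:p]
#4=q depends on [3:q]
#5=s depends on [2:p]
#6=t depends on [4:q, 5:s]
#7=p depends on [6:t]
#8=q depends on [7:p]
#9=q depends on [8:q]
sources: [0:u]
N(rest) = Σ N(rest − s) over sources s of rest; N(one piece) = 1:
  size 1 → [9]=1
  size 2 → [8,9]=1
  size 3 → [7,8,9]=1
  size 4 → [6,7,8,9]=1
  size 5 → [4,6,7,8,9]=1  [5,6,7,8,9]=1
  size 6 → [3,4,6,7,8,9]=1  [4,5,6,7,8,9]=2
  size 7 → [3,4,5,6,7,8,9]=3
  size 8 → [2,3,4,5,6,7,8,9]=3
  first=0(u) contributes 3

3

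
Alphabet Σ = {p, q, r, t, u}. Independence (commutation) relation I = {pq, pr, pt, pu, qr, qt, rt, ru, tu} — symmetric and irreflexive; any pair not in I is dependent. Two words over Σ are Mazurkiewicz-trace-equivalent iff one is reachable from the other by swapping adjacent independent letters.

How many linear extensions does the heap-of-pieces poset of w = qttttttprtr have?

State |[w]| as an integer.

3960

drop 0:q onto floor
drop 1:t onto floor
drop 2:t onto {1:t}
drop 3:t onto {2:t}
drop 4:t onto {3:t}
drop 5:t onto {4:t}
drop 6:t onto {5:t}
drop 7:p onto floor
drop 8:r onto floor
drop 9:t onto {6:t}
drop 10:r onto {8:r}
ground layer = {0:q, 1:t, 7:p, 8:r}
drop-orders for the pieces not yet dropped (sum over which currently-grounded one goes next):
  1 to go: {0} 1  {7} 1  {9} 1  {10} 1
  2 to go: {0,7} 2  {0,9} 2  {0,10} 2  {6,9} 1  {7,9} 2  {7,10} 2  {8,10} 1  {9,10} 2
  3 to go: {0,6,9} 3  {0,7,9} 6  {0,7,10} 6  {0,8,10} 3  {0,9,10} 6  {5,6,9} 1  {6,7,9} 3  {6,9,10} 3  {7,8,10} 3  {7,9,10} 6  {8,9,10} 3
  4 to go: {0,5,6,9} 4  {0,6,7,9} 12  {0,6,9,10} 12  {0,7,8,10} 12  {0,7,9,10} 24  {0,8,9,10} 12  {4,5,6,9} 1  {5,6,7,9} 4  {5,6,9,10} 4  {6,7,9,10} 12  {6,8,9,10} 6  {7,8,9,10} 12
  5 to go: {0,4,5,6,9} 5  {0,5,6,7,9} 20  {0,5,6,9,10} 20  {0,6,7,9,10} 60  {0,6,8,9,10} 30  {0,7,8,9,10} 60  {3,4,5,6,9} 1  {4,5,6,7,9} 5  {4,5,6,9,10} 5  {5,6,7,9,10} 20  {5,6,8,9,10} 10  {6,7,8,9,10} 30
  6 to go: {0,3,4,5,6,9} 6  {0,4,5,6,7,9} 30  {0,4,5,6,9,10} 30  {0,5,6,7,9,10} 120  {0,5,6,8,9,10} 60  {0,6,7,8,9,10} 180  {2,3,4,5,6,9} 1  {3,4,5,6,7,9} 6  {3,4,5,6,9,10} 6  {4,5,6,7,9,10} 30  {4,5,6,8,9,10} 15  {5,6,7,8,9,10} 60
  7 to go: {0,2,3,4,5,6,9} 7  {0,3,4,5,6,7,9} 42  {0,3,4,5,6,9,10} 42  {0,4,5,6,7,9,10} 210  {0,4,5,6,8,9,10} 105  {0,5,6,7,8,9,10} 420  {1,2,3,4,5,6,9} 1  {2,3,4,5,6,7,9} 7  {2,3,4,5,6,9,10} 7  {3,4,5,6,7,9,10} 42  {3,4,5,6,8,9,10} 21  {4,5,6,7,8,9,10} 105
  8 to go: {0,1,2,3,4,5,6,9} 8  {0,2,3,4,5,6,7,9} 56  {0,2,3,4,5,6,9,10} 56  {0,3,4,5,6,7,9,10} 336  {0,3,4,5,6,8,9,10} 168  {0,4,5,6,7,8,9,10} 840  {1,2,3,4,5,6,7,9} 8  {1,2,3,4,5,6,9,10} 8  {2,3,4,5,6,7,9,10} 56  {2,3,4,5,6,8,9,10} 28  {3,4,5,6,7,8,9,10} 168
  9 to go: {0,1,2,3,4,5,6,7,9} 72  {0,1,2,3,4,5,6,9,10} 72  {0,2,3,4,5,6,7,9,10} 504  {0,2,3,4,5,6,8,9,10} 252  {0,3,4,5,6,7,8,9,10} 1512  {1,2,3,4,5,6,7,9,10} 72  {1,2,3,4,5,6,8,9,10} 36  {2,3,4,5,6,7,8,9,10} 252
  if 0:q drops first: 360 orders
  if 1:t drops first: 2520 orders
  if 7:p drops first: 360 orders
  if 8:r drops first: 720 orders
heap linearizations: 3960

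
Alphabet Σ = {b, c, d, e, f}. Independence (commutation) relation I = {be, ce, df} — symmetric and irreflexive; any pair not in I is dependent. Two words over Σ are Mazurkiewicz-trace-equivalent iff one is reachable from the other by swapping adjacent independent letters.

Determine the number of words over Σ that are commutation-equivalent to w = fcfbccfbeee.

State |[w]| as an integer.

drop 0:f onto floor
drop 1:c onto {0:f}
drop 2:f onto {1:c}
drop 3:b onto {2:f}
drop 4:c onto {3:b}
drop 5:c onto {4:c}
drop 6:f onto {5:c}
drop 7:b onto {6:f}
drop 8:e onto {6:f}
drop 9:e onto {8:e}
drop 10:e onto {9:e}
ground layer = {0:f}
drop-orders for the pieces not yet dropped (sum over which currently-grounded one goes next):
  1 to go: {7} 1  {10} 1
  2 to go: {7,10} 2  {9,10} 1
  3 to go: {7,9,10} 3  {8,9,10} 1
  4 to go: {7,8,9,10} 4
  5 to go: {6,7,8,9,10} 4
  6 to go: {5,6,7,8,9,10} 4
  7 to go: {4,5,6,7,8,9,10} 4
  8 to go: {3,4,5,6,7,8,9,10} 4
  9 to go: {2,3,4,5,6,7,8,9,10} 4
  if 0:f drops first: 4 orders

4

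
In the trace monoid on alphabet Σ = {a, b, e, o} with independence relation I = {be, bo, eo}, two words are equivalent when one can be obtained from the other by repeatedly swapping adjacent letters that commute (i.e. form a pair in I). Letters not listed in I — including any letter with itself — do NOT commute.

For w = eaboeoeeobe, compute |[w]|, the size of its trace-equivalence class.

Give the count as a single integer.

#0=e has no predecessor
#1=a depends on [0:e]
#2=b depends on [1:a]
#3=o depends on [1:a]
#4=e depends on [1:a]
#5=o depends on [3:o]
#6=e depends on [4:e]
#7=e depends on [6:e]
#8=o depends on [5:o]
#9=b depends on [2:b]
#10=e depends on [7:e]
sources: [0:e]
N(rest) = Σ N(rest − s) over sources s of rest; N(one piece) = 1:
  size 1 → [8]=1  [9]=1  [10]=1
  size 2 → [2,9]=1  [5,8]=1  [7,10]=1  [8,9]=2  [8,10]=2  [9,10]=2
  size 3 → [2,8,9]=3  [2,9,10]=3  [3,5,8]=1  [5,8,9]=3  [5,8,10]=3  [6,7,10]=1  [7,8,10]=3  [7,9,10]=3  [8,9,10]=6
  size 4 → [2,5,8,9]=6  [2,7,9,10]=6  [2,8,9,10]=12  [3,5,8,9]=4  [3,5,8,10]=4  [4,6,7,10]=1  [5,7,8,10]=6  [5,8,9,10]=12  [6,7,8,10]=4  [6,7,9,10]=4  [7,8,9,10]=12
  size 5 → [2,3,5,8,9]=10  [2,5,8,9,10]=30  [2,6,7,9,10]=10  [2,7,8,9,10]=30  [3,5,7,8,10]=10  [3,5,8,9,10]=20  [4,6,7,8,10]=5  [4,6,7,9,10]=5  [5,6,7,8,10]=10  [5,7,8,9,10]=30  [6,7,8,9,10]=20
  size 6 → [2,3,5,8,9,10]=60  [2,4,6,7,9,10]=15  [2,5,7,8,9,10]=90  [2,6,7,8,9,10]=60  [3,5,6,7,8,10]=20  [3,5,7,8,9,10]=60  [4,5,6,7,8,10]=15  [4,6,7,8,9,10]=30  [5,6,7,8,9,10]=60
  size 7 → [2,3,5,7,8,9,10]=210  [2,4,6,7,8,9,10]=105  [2,5,6,7,8,9,10]=210  [3,4,5,6,7,8,10]=35  [3,5,6,7,8,9,10]=140  [4,5,6,7,8,9,10]=105
  size 8 → [2,3,5,6,7,8,9,10]=560  [2,4,5,6,7,8,9,10]=420  [3,4,5,6,7,8,9,10]=280
  size 9 → [2,3,4,5,6,7,8,9,10]=1260
  first=0(e) contributes 1260

1260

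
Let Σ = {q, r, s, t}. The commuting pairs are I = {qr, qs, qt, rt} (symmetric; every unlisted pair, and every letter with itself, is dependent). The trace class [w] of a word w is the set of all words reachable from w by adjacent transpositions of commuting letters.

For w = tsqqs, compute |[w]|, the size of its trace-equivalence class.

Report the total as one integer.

10

piece 0:t — minimal
piece 1:s rests on {0:t}
piece 2:q — minimal
piece 3:q rests on {2:q}
piece 4:s rests on {1:s}
minimal pieces: {0:t, 2:q}
ways to finish when only these pieces remain (= sum over removing one remaining piece with nothing left below it):
  1 left: {3}→1  {4}→1
  2 left: {1,4}→1  {2,3}→1  {3,4}→2
  3 left: {0,1,4}→1  {1,3,4}→3  {2,3,4}→3
  placing 0:t first → 6 extensions
  placing 2:q first → 4 extensions
total linear extensions = 10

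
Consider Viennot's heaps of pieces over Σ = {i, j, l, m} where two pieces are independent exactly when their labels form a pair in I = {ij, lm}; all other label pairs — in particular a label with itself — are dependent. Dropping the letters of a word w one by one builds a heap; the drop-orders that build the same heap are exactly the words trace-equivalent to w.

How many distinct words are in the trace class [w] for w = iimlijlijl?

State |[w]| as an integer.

piece 0:i — minimal
piece 1:i rests on {0:i}
piece 2:m rests on {1:i}
piece 3:l rests on {1:i}
piece 4:i rests on {2:m, 3:l}
piece 5:j rests on {2:m, 3:l}
piece 6:l rests on {4:i, 5:j}
piece 7:i rests on {6:l}
piece 8:j rests on {6:l}
piece 9:l rests on {7:i, 8:j}
minimal pieces: {0:i}
ways to finish when only these pieces remain (= sum over removing one remaining piece with nothing left below it):
  1 left: {9}→1
  2 left: {7,9}→1  {8,9}→1
  3 left: {7,8,9}→2
  4 left: {6,7,8,9}→2
  5 left: {4,6,7,8,9}→2  {5,6,7,8,9}→2
  6 left: {4,5,6,7,8,9}→4
  7 left: {2,4,5,6,7,8,9}→4  {3,4,5,6,7,8,9}→4
  8 left: {2,3,4,5,6,7,8,9}→8
  placing 0:i first → 8 extensions

8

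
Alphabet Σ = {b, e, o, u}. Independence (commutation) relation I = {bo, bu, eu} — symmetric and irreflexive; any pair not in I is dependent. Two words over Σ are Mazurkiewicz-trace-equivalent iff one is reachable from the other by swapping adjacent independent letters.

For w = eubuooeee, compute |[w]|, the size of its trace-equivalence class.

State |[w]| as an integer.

12

#0=e has no predecessor
#1=u has no predecessor
#2=b depends on [0:e]
#3=u depends on [1:u]
#4=o depends on [0:e, 3:u]
#5=o depends on [4:o]
#6=e depends on [2:b, 5:o]
#7=e depends on [6:e]
#8=e depends on [7:e]
sources: [0:e, 1:u]
N(rest) = Σ N(rest − s) over sources s of rest; N(one piece) = 1:
  size 1 → [8]=1
  size 2 → [7,8]=1
  size 3 → [6,7,8]=1
  size 4 → [2,6,7,8]=1  [5,6,7,8]=1
  size 5 → [2,5,6,7,8]=2  [4,5,6,7,8]=1
  size 6 → [2,4,5,6,7,8]=3  [3,4,5,6,7,8]=1
  size 7 → [0,2,4,5,6,7,8]=3  [1,3,4,5,6,7,8]=1  [2,3,4,5,6,7,8]=4
  first=0(e) contributes 5
  first=1(u) contributes 7
|[w]| = 12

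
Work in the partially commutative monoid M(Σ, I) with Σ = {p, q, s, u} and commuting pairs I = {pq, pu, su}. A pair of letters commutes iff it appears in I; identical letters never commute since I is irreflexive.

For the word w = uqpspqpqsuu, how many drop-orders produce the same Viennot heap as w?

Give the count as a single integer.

#0=u has no predecessor
#1=q depends on [0:u]
#2=p has no predecessor
#3=s depends on [1:q, 2:p]
#4=p depends on [3:s]
#5=q depends on [3:s]
#6=p depends on [4:p]
#7=q depends on [5:q]
#8=s depends on [6:p, 7:q]
#9=u depends on [7:q]
#10=u depends on [9:u]
sources: [0:u, 2:p]
N(rest) = Σ N(rest − s) over sources s of rest; N(one piece) = 1:
  size 1 → [8]=1  [10]=1
  size 2 → [6,8]=1  [8,10]=2  [9,10]=1
  size 3 → [4,6,8]=1  [6,8,10]=3  [8,9,10]=3
  size 4 → [4,6,8,10]=4  [6,8,9,10]=6  [7,8,9,10]=3
  size 5 → [4,6,8,9,10]=10  [5,7,8,9,10]=3  [6,7,8,9,10]=9
  size 6 → [4,6,7,8,9,10]=19  [5,6,7,8,9,10]=12
  size 7 → [4,5,6,7,8,9,10]=31
  size 8 → [3,4,5,6,7,8,9,10]=31
  size 9 → [1,3,4,5,6,7,8,9,10]=31  [2,3,4,5,6,7,8,9,10]=31
  first=0(u) contributes 62
  first=2(p) contributes 31
|[w]| = 93

93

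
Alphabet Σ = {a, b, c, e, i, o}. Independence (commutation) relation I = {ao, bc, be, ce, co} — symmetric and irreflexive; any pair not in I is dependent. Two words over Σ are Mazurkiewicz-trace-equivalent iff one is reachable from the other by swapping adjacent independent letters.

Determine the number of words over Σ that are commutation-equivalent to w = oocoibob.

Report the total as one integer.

4

piece 0:o — minimal
piece 1:o rests on {0:o}
piece 2:c — minimal
piece 3:o rests on {1:o}
piece 4:i rests on {2:c, 3:o}
piece 5:b rests on {4:i}
piece 6:o rests on {5:b}
piece 7:b rests on {6:o}
minimal pieces: {0:o, 2:c}
ways to finish when only these pieces remain (= sum over removing one remaining piece with nothing left below it):
  1 left: {7}→1
  2 left: {6,7}→1
  3 left: {5,6,7}→1
  4 left: {4,5,6,7}→1
  5 left: {2,4,5,6,7}→1  {3,4,5,6,7}→1
  6 left: {1,3,4,5,6,7}→1  {2,3,4,5,6,7}→2
  placing 0:o first → 3 extensions
  placing 2:c first → 1 extensions
total linear extensions = 4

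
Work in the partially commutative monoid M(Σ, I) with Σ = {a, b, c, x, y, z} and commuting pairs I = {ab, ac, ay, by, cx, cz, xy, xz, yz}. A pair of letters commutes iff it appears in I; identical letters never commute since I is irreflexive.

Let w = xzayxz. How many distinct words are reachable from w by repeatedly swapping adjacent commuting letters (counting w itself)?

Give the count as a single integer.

#0=x has no predecessor
#1=z has no predecessor
#2=a depends on [0:x, 1:z]
#3=y has no predecessor
#4=x depends on [2:a]
#5=z depends on [2:a]
sources: [0:x, 1:z, 3:y]
N(rest) = Σ N(rest − s) over sources s of rest; N(one piece) = 1:
  size 1 → [3]=1  [4]=1  [5]=1
  size 2 → [3,4]=2  [3,5]=2  [4,5]=2
  size 3 → [2,4,5]=2  [3,4,5]=6
  size 4 → [0,2,4,5]=2  [1,2,4,5]=2  [2,3,4,5]=8
  first=0(x) contributes 10
  first=1(z) contributes 10
  first=3(y) contributes 4
|[w]| = 24

24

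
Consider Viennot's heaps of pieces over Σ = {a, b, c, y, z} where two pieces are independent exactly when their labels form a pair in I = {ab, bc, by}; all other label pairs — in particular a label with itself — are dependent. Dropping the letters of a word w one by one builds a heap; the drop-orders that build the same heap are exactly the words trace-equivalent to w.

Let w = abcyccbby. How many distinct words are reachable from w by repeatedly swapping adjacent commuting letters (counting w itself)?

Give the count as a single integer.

drop 0:a onto floor
drop 1:b onto floor
drop 2:c onto {0:a}
drop 3:y onto {2:c}
drop 4:c onto {3:y}
drop 5:c onto {4:c}
drop 6:b onto {1:b}
drop 7:b onto {6:b}
drop 8:y onto {5:c}
ground layer = {0:a, 1:b}
drop-orders for the pieces not yet dropped (sum over which currently-grounded one goes next):
  1 to go: {7} 1  {8} 1
  2 to go: {5,8} 1  {6,7} 1  {7,8} 2
  3 to go: {1,6,7} 1  {4,5,8} 1  {5,7,8} 3  {6,7,8} 3
  4 to go: {1,6,7,8} 4  {3,4,5,8} 1  {4,5,7,8} 4  {5,6,7,8} 6
  5 to go: {1,5,6,7,8} 10  {2,3,4,5,8} 1  {3,4,5,7,8} 5  {4,5,6,7,8} 10
  6 to go: {0,2,3,4,5,8} 1  {1,4,5,6,7,8} 20  {2,3,4,5,7,8} 6  {3,4,5,6,7,8} 15
  7 to go: {0,2,3,4,5,7,8} 7  {1,3,4,5,6,7,8} 35  {2,3,4,5,6,7,8} 21
  if 0:a drops first: 56 orders
  if 1:b drops first: 28 orders
heap linearizations: 84

84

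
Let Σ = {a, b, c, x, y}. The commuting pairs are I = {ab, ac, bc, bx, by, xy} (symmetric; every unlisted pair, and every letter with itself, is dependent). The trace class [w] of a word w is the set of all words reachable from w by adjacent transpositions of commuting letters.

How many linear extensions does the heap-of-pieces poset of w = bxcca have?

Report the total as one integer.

#0=b has no predecessor
#1=x has no predecessor
#2=c depends on [1:x]
#3=c depends on [2:c]
#4=a depends on [1:x]
sources: [0:b, 1:x]
N(rest) = Σ N(rest − s) over sources s of rest; N(one piece) = 1:
  size 1 → [0]=1  [3]=1  [4]=1
  size 2 → [0,3]=2  [0,4]=2  [2,3]=1  [3,4]=2
  size 3 → [0,2,3]=3  [0,3,4]=6  [2,3,4]=3
  first=0(b) contributes 3
  first=1(x) contributes 12
|[w]| = 15

15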